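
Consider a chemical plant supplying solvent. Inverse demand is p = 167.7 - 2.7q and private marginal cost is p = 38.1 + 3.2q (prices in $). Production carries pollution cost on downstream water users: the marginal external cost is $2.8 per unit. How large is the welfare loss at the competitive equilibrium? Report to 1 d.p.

Market equilibrium (private): 38.1 + 3.2q = 167.7 - 2.7q → q_m = 21.9661.
Social marginal cost = private MC + MEC = 40.9 + 3.2q.
Set SMC = demand: 40.9 + 3.2q = 167.7 - 2.7q → q* = 21.4915.
The loss is the area between SMC and demand from q* to q_m; with linear curves that's a triangle of height MEC(q_m).
DWL = ½ × 0.4746 × 2.8000 = 0.6644.

DWL = $0.7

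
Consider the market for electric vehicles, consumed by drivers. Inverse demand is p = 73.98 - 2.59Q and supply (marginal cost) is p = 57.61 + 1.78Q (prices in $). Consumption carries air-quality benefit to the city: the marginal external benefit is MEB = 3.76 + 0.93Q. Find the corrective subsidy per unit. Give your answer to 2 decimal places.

Social marginal benefit = demand + MEB = 77.74 - 1.66Q.
Set SMB = MC: 77.74 - 1.66Q = 57.61 + 1.78Q → Q* = 5.8517.
The Pigouvian subsidy equals MEB at Q*: 3.76 + 0.93×5.8517 = 9.2021.

subsidy = $9.20 per unit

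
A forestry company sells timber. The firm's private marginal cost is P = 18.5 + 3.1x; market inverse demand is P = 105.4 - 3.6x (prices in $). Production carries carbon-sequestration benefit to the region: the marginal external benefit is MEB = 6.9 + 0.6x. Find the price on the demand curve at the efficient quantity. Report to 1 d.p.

Social marginal cost = private MC − MEB = 11.6 + 2.5x.
Set SMC = demand: 11.6 + 2.5x = 105.4 - 3.6x → x* = 15.3770.
Consumer price on the demand curve at x*: 105.4 − 3.6×15.3770 = 50.0428.

P = $50.0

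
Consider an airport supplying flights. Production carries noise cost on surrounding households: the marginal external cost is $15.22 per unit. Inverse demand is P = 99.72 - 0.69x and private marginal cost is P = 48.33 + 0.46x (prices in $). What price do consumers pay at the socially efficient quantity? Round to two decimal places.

P = $78.02

Social marginal cost = private MC + MEC = 63.55 + 0.46x.
Set SMC = demand: 63.55 + 0.46x = 99.72 - 0.69x → x* = 31.4522.
Consumer price on the demand curve at x*: 99.72 − 0.69×31.4522 = 78.0180.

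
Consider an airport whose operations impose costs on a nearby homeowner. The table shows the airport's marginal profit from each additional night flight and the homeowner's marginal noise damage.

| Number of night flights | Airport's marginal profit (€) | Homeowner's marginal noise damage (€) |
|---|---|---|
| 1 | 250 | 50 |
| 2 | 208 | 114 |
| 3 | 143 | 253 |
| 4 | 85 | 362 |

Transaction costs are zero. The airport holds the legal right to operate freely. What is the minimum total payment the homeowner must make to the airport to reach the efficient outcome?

Left alone the airport would choose level 4 (marginal profit stays positive).
Efficient level: k* = 2 (marginal profit ≥ marginal noise damage through 2).
The homeowner must at least cover the airport's forgone profit from cutting 4→2: 143 + 85 = 228.

€228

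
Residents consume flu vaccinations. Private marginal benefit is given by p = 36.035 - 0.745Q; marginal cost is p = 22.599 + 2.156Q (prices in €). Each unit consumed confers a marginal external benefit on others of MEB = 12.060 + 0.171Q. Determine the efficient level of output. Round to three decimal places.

Q* = 9.339

Social marginal benefit = demand + MEB = 48.095 - 0.574Q.
Set SMB = MC: 48.095 - 0.574Q = 22.599 + 2.156Q → Q* = 9.3392.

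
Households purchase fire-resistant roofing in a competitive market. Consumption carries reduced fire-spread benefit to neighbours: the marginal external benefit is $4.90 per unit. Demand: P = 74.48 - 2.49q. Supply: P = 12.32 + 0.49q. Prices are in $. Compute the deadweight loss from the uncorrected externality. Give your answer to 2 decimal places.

Market equilibrium (private): 12.32 + 0.49q = 74.48 - 2.49q → q_m = 20.8591.
Social marginal benefit = demand + MEB = 79.38 - 2.49q.
Set SMB = MC: 79.38 - 2.49q = 12.32 + 0.49q → q* = 22.5034.
The welfare-loss triangle has base |q_m − q*| and height MEB(q_m) (the vertical gap between SMB and MC is zero at q* and MEB at q_m).
DWL = ½ × 1.6443 × 4.9000 = 4.0285.

DWL = $4.03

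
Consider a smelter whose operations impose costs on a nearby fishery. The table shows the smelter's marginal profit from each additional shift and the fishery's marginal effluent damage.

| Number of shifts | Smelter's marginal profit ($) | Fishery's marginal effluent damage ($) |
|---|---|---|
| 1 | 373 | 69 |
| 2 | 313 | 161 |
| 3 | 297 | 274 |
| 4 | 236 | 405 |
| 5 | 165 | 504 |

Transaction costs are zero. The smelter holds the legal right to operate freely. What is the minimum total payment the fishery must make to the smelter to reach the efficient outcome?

$401

Left alone the smelter would choose level 5 (marginal profit stays positive).
Efficient level: k* = 3 (marginal profit ≥ marginal effluent damage through 3).
The fishery must at least cover the smelter's forgone profit from cutting 5→3: 236 + 165 = 401.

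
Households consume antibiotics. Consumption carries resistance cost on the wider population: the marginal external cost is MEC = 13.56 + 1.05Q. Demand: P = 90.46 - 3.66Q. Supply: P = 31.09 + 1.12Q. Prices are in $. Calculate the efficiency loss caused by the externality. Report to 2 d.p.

Market equilibrium (private): 31.09 + 1.12Q = 90.46 - 3.66Q → Q_m = 12.4205.
Social marginal benefit = demand − MEC = 76.90 - 4.71Q.
Set SMB = MC: 76.90 - 4.71Q = 31.09 + 1.12Q → Q* = 7.8576.
Height of the DWL triangle at Q_m is MC(Q_m) − SMB(Q_m) = MEC(Q_m) = 26.6015.
DWL = ½ × 4.5629 × 26.6015 = 60.6900.

DWL = $60.69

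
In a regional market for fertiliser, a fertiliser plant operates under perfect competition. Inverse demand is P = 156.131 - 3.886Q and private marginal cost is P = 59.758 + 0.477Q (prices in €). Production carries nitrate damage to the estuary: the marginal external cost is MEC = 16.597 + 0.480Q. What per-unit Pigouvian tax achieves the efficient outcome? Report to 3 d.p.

tax = €24.504 per unit

Social marginal cost = private MC + MEC = 76.355 + 0.957Q.
Set SMC = demand: 76.355 + 0.957Q = 156.131 - 3.886Q → Q* = 16.4724.
The Pigouvian tax equals MEC at Q*: 16.597 + 0.480×16.4724 = 24.5038.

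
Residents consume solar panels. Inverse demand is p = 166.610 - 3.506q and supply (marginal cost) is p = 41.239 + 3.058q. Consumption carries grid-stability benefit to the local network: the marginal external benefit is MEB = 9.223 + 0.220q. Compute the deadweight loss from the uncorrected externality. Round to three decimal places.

DWL = 14.205

Market equilibrium (private): 41.239 + 3.058q = 166.610 - 3.506q → q_m = 19.0998.
Social marginal benefit = demand + MEB = 175.833 - 3.286q.
Set SMB = MC: 175.833 - 3.286q = 41.239 + 3.058q → q* = 21.2160.
The welfare-loss triangle has base |q_m − q*| and height MEB(q_m) (the vertical gap between SMB and MC is zero at q* and MEB at q_m).
DWL = ½ × 2.1162 × 13.4250 = 14.2050.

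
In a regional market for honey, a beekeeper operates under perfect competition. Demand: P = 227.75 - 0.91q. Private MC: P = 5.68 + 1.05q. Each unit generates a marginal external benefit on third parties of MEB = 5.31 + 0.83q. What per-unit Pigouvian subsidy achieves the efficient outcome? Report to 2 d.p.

Social marginal cost = private MC − MEB = 0.37 + 0.22q.
Set SMC = demand: 0.37 + 0.22q = 227.75 - 0.91q → q* = 201.2212.
The Pigouvian subsidy equals MEB at q*: 5.31 + 0.83×201.2212 = 172.3236.

subsidy = 172.32 per unit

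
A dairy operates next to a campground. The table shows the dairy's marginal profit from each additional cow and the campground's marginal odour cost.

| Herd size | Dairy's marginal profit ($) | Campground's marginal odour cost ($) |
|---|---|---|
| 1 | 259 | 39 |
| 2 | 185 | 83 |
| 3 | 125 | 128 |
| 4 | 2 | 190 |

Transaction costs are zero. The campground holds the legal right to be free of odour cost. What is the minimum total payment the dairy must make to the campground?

Efficient level: marginal profit ≥ marginal odour cost through level 2, so k* = 2.
With the campground holding the right, the dairy must at least compensate total damage at k*: 39 + 83 = 122.

$122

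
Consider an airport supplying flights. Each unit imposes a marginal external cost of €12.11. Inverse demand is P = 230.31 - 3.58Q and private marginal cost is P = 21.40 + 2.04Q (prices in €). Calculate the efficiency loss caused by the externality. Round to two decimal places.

DWL = €13.05

Market equilibrium (private): 21.40 + 2.04Q = 230.31 - 3.58Q → Q_m = 37.1726.
Social marginal cost = private MC + MEC = 33.51 + 2.04Q.
Set SMC = demand: 33.51 + 2.04Q = 230.31 - 3.58Q → Q* = 35.0178.
The loss is the area between SMC and demand from Q* to Q_m; with linear curves that's a triangle of height MEC(Q_m).
DWL = ½ × 2.1548 × 12.1100 = 13.0473.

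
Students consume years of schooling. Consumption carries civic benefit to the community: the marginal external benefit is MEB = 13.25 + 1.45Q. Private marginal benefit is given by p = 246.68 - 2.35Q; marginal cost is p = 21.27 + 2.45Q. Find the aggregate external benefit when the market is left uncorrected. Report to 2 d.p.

Market equilibrium (private): 21.27 + 2.45Q = 246.68 - 2.35Q → Q_m = 46.9604.
Total external benefit = ∫₀^{Q_m} (13.25 + 1.45Q) dQ = 13.25×46.9604 + ½×1.45×46.9604² = 2221.0527.

2221.05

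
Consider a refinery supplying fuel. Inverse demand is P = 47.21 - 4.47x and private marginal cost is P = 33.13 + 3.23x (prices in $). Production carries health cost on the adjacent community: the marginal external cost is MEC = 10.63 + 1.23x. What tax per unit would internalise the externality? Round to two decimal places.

Social marginal cost = private MC + MEC = 43.76 + 4.46x.
Set SMC = demand: 43.76 + 4.46x = 47.21 - 4.47x → x* = 0.3863.
The Pigouvian tax equals MEC at x*: 10.63 + 1.23×0.3863 = 11.1051.

tax = $11.11 per unit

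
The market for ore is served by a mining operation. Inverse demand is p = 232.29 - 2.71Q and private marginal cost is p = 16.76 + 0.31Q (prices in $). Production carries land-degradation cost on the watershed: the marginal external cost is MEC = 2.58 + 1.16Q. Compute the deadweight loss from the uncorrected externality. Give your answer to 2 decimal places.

Market equilibrium (private): 16.76 + 0.31Q = 232.29 - 2.71Q → Q_m = 71.3675.
Social marginal cost = private MC + MEC = 19.34 + 1.47Q.
Set SMC = demand: 19.34 + 1.47Q = 232.29 - 2.71Q → Q* = 50.9450.
The welfare-loss triangle has base |Q_m − Q*| and height MEC(Q_m) (the vertical gap between SMC and demand is zero at Q* and MEC at Q_m).
DWL = ½ × 20.4225 × 85.3664 = 871.6977.

DWL = $871.70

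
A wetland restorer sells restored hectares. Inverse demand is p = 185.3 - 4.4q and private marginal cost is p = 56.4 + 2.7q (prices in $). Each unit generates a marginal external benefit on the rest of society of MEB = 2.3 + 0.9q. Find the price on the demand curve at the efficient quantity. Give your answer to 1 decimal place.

Social marginal cost = private MC − MEB = 54.1 + 1.8q.
Set SMC = demand: 54.1 + 1.8q = 185.3 - 4.4q → q* = 21.1613.
Consumer price on the demand curve at q*: 185.3 − 4.4×21.1613 = 92.1903.

P = $92.2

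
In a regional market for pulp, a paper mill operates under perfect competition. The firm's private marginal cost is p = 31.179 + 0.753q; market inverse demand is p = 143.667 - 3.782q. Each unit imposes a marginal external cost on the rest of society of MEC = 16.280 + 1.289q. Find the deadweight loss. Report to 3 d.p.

Market equilibrium (private): 31.179 + 0.753q = 143.667 - 3.782q → q_m = 24.8044.
Social marginal cost = private MC + MEC = 47.459 + 2.042q.
Set SMC = demand: 47.459 + 2.042q = 143.667 - 3.782q → q* = 16.5192.
Between q* and q_m the wedge SMC − demand runs linearly from 0 to MEC(q_m), so the loss is a triangle.
DWL = ½ × 8.2852 × 48.2529 = 199.8925.

DWL = 199.892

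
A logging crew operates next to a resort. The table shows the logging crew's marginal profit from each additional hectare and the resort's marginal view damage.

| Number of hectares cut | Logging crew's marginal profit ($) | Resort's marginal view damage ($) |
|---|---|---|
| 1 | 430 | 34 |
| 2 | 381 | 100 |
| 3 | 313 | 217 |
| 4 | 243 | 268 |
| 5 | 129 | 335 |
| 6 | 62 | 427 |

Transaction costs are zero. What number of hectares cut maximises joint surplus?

Bargaining reaches the level where marginal profit last exceeds marginal view damage.
That holds through level 3 (313 ≥ 217) but not at 4 (243 < 268).

3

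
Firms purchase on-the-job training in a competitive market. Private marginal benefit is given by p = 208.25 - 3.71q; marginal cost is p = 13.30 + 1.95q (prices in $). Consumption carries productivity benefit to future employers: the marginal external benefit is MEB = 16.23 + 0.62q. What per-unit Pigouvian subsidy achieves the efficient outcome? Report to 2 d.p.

subsidy = $42.21 per unit

Social marginal benefit = demand + MEB = 224.48 - 3.09q.
Set SMB = MC: 224.48 - 3.09q = 13.30 + 1.95q → q* = 41.9008.
The Pigouvian subsidy equals MEB at q*: 16.23 + 0.62×41.9008 = 42.2085.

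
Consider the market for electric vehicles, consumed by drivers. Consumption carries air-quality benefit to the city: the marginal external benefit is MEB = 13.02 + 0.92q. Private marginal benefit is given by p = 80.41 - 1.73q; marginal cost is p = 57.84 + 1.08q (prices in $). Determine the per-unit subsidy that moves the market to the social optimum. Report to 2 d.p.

Social marginal benefit = demand + MEB = 93.43 - 0.81q.
Set SMB = MC: 93.43 - 0.81q = 57.84 + 1.08q → q* = 18.8307.
The Pigouvian subsidy equals MEB at q*: 13.02 + 0.92×18.8307 = 30.3442.

subsidy = $30.34 per unit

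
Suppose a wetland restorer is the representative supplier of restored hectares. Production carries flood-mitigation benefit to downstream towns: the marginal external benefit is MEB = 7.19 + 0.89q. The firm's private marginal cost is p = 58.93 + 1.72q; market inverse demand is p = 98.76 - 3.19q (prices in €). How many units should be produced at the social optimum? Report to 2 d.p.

q* = 11.70

Social marginal cost = private MC − MEB = 51.74 + 0.83q.
Set SMC = demand: 51.74 + 0.83q = 98.76 - 3.19q → q* = 11.6965.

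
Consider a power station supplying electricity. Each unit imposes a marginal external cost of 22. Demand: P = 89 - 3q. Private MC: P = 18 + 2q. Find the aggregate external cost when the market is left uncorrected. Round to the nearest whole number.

312

Market equilibrium (private): 18 + 2q = 89 - 3q → q_m = 14.2000.
Total external cost = MEC × q_m = 22 × 14.2000 = 312.4000.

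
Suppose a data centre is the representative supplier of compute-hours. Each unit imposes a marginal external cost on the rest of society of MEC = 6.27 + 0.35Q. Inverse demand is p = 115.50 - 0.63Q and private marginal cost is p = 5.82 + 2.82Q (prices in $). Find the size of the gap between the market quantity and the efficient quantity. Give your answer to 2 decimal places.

Market equilibrium (private): 5.82 + 2.82Q = 115.50 - 0.63Q → Q_m = 31.7913.
Social marginal cost = private MC + MEC = 12.09 + 3.17Q.
Set SMC = demand: 12.09 + 3.17Q = 115.50 - 0.63Q → Q* = 27.2132.
Gap = |31.7913 − 27.2132| = 4.5781.

4.58 units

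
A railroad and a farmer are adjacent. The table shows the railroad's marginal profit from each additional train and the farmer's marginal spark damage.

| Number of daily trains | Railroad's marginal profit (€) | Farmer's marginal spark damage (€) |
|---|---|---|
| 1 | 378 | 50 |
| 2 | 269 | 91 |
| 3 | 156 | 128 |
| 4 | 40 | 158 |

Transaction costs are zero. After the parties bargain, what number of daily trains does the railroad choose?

Bargaining reaches the level where marginal profit last exceeds marginal spark damage.
That holds through level 3 (156 ≥ 128) but not at 4 (40 < 158).

3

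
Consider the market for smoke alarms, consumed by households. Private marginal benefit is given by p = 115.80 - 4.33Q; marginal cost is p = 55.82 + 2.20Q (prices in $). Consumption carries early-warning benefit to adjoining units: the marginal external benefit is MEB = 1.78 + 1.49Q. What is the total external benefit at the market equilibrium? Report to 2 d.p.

$79.21

Market equilibrium (private): 55.82 + 2.20Q = 115.80 - 4.33Q → Q_m = 9.1853.
Total external benefit = ∫₀^{Q_m} (1.78 + 1.49Q) dQ = 1.78×9.1853 + ½×1.49×9.1853² = 79.2053.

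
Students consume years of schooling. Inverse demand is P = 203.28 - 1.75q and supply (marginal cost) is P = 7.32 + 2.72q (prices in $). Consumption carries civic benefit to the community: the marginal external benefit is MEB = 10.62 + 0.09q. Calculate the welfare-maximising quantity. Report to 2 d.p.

Social marginal benefit = demand + MEB = 213.90 - 1.66q.
Set SMB = MC: 213.90 - 1.66q = 7.32 + 2.72q → q* = 47.1644.

q* = 47.16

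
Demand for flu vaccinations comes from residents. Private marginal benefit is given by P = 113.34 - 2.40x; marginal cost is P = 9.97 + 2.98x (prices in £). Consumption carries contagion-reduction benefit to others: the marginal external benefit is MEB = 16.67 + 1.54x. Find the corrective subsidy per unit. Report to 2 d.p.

subsidy = £64.81 per unit

Social marginal benefit = demand + MEB = 130.01 - 0.86x.
Set SMB = MC: 130.01 - 0.86x = 9.97 + 2.98x → x* = 31.2604.
The Pigouvian subsidy equals MEB at x*: 16.67 + 1.54×31.2604 = 64.8110.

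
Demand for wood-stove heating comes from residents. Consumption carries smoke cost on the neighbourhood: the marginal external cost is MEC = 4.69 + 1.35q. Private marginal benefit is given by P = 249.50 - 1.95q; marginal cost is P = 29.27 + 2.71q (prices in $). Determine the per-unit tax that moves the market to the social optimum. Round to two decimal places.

tax = $53.11 per unit

Social marginal benefit = demand − MEC = 244.81 - 3.30q.
Set SMB = MC: 244.81 - 3.30q = 29.27 + 2.71q → q* = 35.8636.
The Pigouvian tax equals MEC at q*: 4.69 + 1.35×35.8636 = 53.1059.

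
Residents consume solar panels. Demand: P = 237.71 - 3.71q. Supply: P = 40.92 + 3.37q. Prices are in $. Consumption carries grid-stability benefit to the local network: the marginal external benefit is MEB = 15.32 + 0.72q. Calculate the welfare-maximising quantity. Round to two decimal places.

Social marginal benefit = demand + MEB = 253.03 - 2.99q.
Set SMB = MC: 253.03 - 2.99q = 40.92 + 3.37q → q* = 33.3506.

q* = 33.35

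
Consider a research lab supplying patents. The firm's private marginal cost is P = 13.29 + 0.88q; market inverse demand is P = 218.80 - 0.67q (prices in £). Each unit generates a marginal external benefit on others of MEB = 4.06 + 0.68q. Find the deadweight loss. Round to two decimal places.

DWL = £5101.88

Market equilibrium (private): 13.29 + 0.88q = 218.80 - 0.67q → q_m = 132.5871.
Social marginal cost = private MC − MEB = 9.23 + 0.20q.
Set SMC = demand: 9.23 + 0.20q = 218.80 - 0.67q → q* = 240.8851.
Height of the DWL triangle at q_m is demand(q_m) − SMC(q_m) = MEB(q_m) = 94.2192.
DWL = ½ × 108.2980 × 94.2192 = 5101.8755.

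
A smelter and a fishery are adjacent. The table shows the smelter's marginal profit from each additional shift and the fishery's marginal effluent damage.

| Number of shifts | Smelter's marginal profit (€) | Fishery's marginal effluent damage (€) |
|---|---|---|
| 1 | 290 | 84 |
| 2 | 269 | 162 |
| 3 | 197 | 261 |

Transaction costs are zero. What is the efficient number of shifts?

2

Bargaining reaches the level where marginal profit last exceeds marginal effluent damage.
That holds through level 2 (269 ≥ 162) but not at 3 (197 < 261).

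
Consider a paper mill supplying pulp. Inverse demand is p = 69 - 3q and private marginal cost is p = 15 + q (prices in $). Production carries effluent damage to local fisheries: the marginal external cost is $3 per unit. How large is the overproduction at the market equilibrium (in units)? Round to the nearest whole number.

Market equilibrium (private): 15 + q = 69 - 3q → q_m = 13.5000.
Social marginal cost = private MC + MEC = 18 + q.
Set SMC = demand: 18 + q = 69 - 3q → q* = 12.7500.
Gap = |13.5000 − 12.7500| = 0.7500.

1 units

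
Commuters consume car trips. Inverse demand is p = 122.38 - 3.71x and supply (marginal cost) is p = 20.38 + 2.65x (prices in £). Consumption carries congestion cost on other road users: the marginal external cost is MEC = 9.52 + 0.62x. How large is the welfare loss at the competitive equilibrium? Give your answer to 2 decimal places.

Market equilibrium (private): 20.38 + 2.65x = 122.38 - 3.71x → x_m = 16.0377.
Social marginal benefit = demand − MEC = 112.86 - 4.33x.
Set SMB = MC: 112.86 - 4.33x = 20.38 + 2.65x → x* = 13.2493.
The welfare-loss triangle has base |x_m − x*| and height MEC(x_m) (the vertical gap between SMB and MC is zero at x* and MEC at x_m).
DWL = ½ × 2.7884 × 19.4634 = 27.1359.

DWL = £27.14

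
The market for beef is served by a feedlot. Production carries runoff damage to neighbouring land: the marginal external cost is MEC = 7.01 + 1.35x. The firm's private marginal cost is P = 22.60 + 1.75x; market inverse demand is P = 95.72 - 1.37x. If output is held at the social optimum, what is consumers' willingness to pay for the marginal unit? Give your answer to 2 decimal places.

P = 75.46

Social marginal cost = private MC + MEC = 29.61 + 3.10x.
Set SMC = demand: 29.61 + 3.10x = 95.72 - 1.37x → x* = 14.7897.
Consumer price on the demand curve at x*: 95.72 − 1.37×14.7897 = 75.4581.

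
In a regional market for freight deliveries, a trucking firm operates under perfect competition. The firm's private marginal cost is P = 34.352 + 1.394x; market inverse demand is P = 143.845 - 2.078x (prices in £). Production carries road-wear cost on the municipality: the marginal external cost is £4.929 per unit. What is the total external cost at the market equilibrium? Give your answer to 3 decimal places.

Market equilibrium (private): 34.352 + 1.394x = 143.845 - 2.078x → x_m = 31.5360.
Total external cost = MEC × x_m = 4.929 × 31.5360 = 155.4409.

£155.441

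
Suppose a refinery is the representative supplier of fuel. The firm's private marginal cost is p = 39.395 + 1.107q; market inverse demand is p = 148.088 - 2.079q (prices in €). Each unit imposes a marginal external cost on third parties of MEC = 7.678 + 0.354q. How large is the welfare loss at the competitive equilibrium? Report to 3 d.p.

Market equilibrium (private): 39.395 + 1.107q = 148.088 - 2.079q → q_m = 34.1158.
Social marginal cost = private MC + MEC = 47.073 + 1.461q.
Set SMC = demand: 47.073 + 1.461q = 148.088 - 2.079q → q* = 28.5353.
Between q* and q_m the wedge SMC − demand runs linearly from 0 to MEC(q_m), so the loss is a triangle.
DWL = ½ × 5.5805 × 19.7550 = 55.1214.

DWL = €55.121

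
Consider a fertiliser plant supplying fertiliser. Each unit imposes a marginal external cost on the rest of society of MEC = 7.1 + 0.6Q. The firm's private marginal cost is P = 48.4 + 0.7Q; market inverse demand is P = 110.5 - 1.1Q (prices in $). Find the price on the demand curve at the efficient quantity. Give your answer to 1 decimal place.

P = $85.3

Social marginal cost = private MC + MEC = 55.5 + 1.3Q.
Set SMC = demand: 55.5 + 1.3Q = 110.5 - 1.1Q → Q* = 22.9167.
Consumer price on the demand curve at Q*: 110.5 − 1.1×22.9167 = 85.2916.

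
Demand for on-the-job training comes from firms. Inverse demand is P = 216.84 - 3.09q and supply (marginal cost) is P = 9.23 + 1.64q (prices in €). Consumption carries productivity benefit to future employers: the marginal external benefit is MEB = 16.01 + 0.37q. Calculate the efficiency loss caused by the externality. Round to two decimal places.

Market equilibrium (private): 9.23 + 1.64q = 216.84 - 3.09q → q_m = 43.8922.
Social marginal benefit = demand + MEB = 232.85 - 2.72q.
Set SMB = MC: 232.85 - 2.72q = 9.23 + 1.64q → q* = 51.2890.
Height of the DWL triangle at q_m is SMB(q_m) − MC(q_m) = MEB(q_m) = 32.2501.
DWL = ½ × 7.3968 × 32.2501 = 119.2738.

DWL = €119.27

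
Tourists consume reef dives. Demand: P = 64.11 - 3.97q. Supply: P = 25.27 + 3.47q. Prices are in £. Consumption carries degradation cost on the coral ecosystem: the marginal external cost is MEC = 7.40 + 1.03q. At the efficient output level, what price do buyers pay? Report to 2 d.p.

P = £49.37

Social marginal benefit = demand − MEC = 56.71 - 5.00q.
Set SMB = MC: 56.71 - 5.00q = 25.27 + 3.47q → q* = 3.7119.
Consumer price on the demand curve at q*: 64.11 − 3.97×3.7119 = 49.3738.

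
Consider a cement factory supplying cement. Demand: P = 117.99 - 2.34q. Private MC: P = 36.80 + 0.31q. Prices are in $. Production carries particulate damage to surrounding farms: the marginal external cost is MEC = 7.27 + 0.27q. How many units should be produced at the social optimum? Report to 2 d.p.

q* = 25.32

Social marginal cost = private MC + MEC = 44.07 + 0.58q.
Set SMC = demand: 44.07 + 0.58q = 117.99 - 2.34q → q* = 25.3151.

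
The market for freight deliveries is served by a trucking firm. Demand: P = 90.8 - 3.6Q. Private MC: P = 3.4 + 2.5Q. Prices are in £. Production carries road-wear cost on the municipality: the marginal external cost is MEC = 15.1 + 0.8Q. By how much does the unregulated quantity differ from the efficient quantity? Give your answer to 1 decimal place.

3.8 units

Market equilibrium (private): 3.4 + 2.5Q = 90.8 - 3.6Q → Q_m = 14.3279.
Social marginal cost = private MC + MEC = 18.5 + 3.3Q.
Set SMC = demand: 18.5 + 3.3Q = 90.8 - 3.6Q → Q* = 10.4783.
Gap = |14.3279 − 10.4783| = 3.8496.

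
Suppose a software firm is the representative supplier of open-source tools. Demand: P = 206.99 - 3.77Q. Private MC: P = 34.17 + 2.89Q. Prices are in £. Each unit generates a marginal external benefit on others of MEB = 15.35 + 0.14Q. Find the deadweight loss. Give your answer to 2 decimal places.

DWL = £27.63

Market equilibrium (private): 34.17 + 2.89Q = 206.99 - 3.77Q → Q_m = 25.9489.
Social marginal cost = private MC − MEB = 18.82 + 2.75Q.
Set SMC = demand: 18.82 + 2.75Q = 206.99 - 3.77Q → Q* = 28.8604.
Between Q* and Q_m the wedge demand − SMC runs linearly from 0 to MEB(Q_m), so the loss is a triangle.
DWL = ½ × 2.9115 × 18.9829 = 27.6344.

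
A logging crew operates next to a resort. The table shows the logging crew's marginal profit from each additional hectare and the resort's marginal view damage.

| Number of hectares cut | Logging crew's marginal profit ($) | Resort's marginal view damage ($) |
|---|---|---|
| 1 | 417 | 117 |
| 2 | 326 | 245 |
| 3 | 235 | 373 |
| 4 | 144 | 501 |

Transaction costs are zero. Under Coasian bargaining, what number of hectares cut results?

2

Bargaining reaches the level where marginal profit last exceeds marginal view damage.
That holds through level 2 (326 ≥ 245) but not at 3 (235 < 373).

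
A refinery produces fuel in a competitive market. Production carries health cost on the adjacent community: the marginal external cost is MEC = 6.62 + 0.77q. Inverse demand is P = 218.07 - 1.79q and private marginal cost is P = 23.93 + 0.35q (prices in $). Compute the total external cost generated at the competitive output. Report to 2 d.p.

Market equilibrium (private): 23.93 + 0.35q = 218.07 - 1.79q → q_m = 90.7196.
Total external cost = ∫₀^{q_m} (6.62 + 0.77q) dq = 6.62×90.7196 + ½×0.77×90.7196² = 3769.1314.

$3769.13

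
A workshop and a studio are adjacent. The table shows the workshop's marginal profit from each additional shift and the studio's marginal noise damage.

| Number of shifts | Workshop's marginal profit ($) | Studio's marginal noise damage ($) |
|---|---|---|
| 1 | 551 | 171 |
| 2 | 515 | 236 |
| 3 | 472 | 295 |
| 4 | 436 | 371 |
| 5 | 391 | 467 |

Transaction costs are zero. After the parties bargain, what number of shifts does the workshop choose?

Bargaining reaches the level where marginal profit last exceeds marginal noise damage.
That holds through level 4 (436 ≥ 371) but not at 5 (391 < 467).

4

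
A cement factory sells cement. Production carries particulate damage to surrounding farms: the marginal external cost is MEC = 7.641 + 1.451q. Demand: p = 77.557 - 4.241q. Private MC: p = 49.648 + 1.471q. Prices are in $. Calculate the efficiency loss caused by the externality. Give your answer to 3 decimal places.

DWL = $15.147

Market equilibrium (private): 49.648 + 1.471q = 77.557 - 4.241q → q_m = 4.8860.
Social marginal cost = private MC + MEC = 57.289 + 2.922q.
Set SMC = demand: 57.289 + 2.922q = 77.557 - 4.241q → q* = 2.8295.
Height of the DWL triangle at q_m is SMC(q_m) − demand(q_m) = MEC(q_m) = 14.7306.
DWL = ½ × 2.0565 × 14.7306 = 15.1467.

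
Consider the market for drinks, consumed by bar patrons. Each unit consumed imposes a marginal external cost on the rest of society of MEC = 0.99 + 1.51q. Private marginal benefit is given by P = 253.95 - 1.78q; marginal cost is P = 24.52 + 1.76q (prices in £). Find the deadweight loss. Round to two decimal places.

Market equilibrium (private): 24.52 + 1.76q = 253.95 - 1.78q → q_m = 64.8107.
Social marginal benefit = demand − MEC = 252.96 - 3.29q.
Set SMB = MC: 252.96 - 3.29q = 24.52 + 1.76q → q* = 45.2356.
Between q* and q_m the wedge MC − SMB runs linearly from 0 to MEC(q_m), so the loss is a triangle.
DWL = ½ × 19.5751 × 98.8542 = 967.5404.

DWL = £967.54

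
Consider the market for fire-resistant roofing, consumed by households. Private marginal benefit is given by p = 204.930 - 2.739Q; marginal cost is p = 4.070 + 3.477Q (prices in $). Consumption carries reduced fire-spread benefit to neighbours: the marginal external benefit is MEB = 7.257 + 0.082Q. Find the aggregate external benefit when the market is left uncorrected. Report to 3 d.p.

$277.309

Market equilibrium (private): 4.070 + 3.477Q = 204.930 - 2.739Q → Q_m = 32.3134.
Total external benefit = ∫₀^{Q_m} (7.257 + 0.082Q) dQ = 7.257×32.3134 + ½×0.082×32.3134² = 277.3087.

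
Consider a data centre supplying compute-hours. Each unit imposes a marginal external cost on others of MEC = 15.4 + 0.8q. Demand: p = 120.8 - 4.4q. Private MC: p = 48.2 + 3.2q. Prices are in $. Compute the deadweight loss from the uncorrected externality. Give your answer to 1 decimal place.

DWL = $31.6

Market equilibrium (private): 48.2 + 3.2q = 120.8 - 4.4q → q_m = 9.5526.
Social marginal cost = private MC + MEC = 63.6 + 4.0q.
Set SMC = demand: 63.6 + 4.0q = 120.8 - 4.4q → q* = 6.8095.
The loss is the area between SMC and demand from q* to q_m; with linear curves that's a triangle of height MEC(q_m).
DWL = ½ × 2.7431 × 23.0421 = 31.6034.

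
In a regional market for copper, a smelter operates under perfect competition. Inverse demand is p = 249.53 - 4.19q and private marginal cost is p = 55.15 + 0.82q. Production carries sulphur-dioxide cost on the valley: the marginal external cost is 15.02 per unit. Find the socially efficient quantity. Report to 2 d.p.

Social marginal cost = private MC + MEC = 70.17 + 0.82q.
Set SMC = demand: 70.17 + 0.82q = 249.53 - 4.19q → q* = 35.8004.

q* = 35.80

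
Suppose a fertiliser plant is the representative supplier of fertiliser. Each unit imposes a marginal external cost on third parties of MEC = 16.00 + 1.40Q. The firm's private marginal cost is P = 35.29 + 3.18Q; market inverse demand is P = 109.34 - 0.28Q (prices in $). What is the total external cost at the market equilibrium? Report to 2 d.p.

Market equilibrium (private): 35.29 + 3.18Q = 109.34 - 0.28Q → Q_m = 21.4017.
Total external cost = ∫₀^{Q_m} (16.00 + 1.40Q) dQ = 16.00×21.4017 + ½×1.40×21.4017² = 663.0501.

$663.05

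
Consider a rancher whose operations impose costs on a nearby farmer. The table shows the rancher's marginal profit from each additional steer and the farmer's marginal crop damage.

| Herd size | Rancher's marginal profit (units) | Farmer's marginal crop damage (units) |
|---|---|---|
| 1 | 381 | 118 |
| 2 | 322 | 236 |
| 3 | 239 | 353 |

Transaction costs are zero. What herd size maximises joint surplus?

Bargaining reaches the level where marginal profit last exceeds marginal crop damage.
That holds through level 2 (322 ≥ 236) but not at 3 (239 < 353).

2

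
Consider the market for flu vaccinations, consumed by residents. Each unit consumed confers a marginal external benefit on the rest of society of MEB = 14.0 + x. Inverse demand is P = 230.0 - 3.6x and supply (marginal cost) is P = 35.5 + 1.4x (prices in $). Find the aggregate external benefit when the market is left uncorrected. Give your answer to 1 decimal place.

$1301.2

Market equilibrium (private): 35.5 + 1.4x = 230.0 - 3.6x → x_m = 38.9000.
Total external benefit = ∫₀^{x_m} (14.0 + 1.0x) dx = 14.0×38.9000 + ½×1.0×38.9000² = 1301.2050.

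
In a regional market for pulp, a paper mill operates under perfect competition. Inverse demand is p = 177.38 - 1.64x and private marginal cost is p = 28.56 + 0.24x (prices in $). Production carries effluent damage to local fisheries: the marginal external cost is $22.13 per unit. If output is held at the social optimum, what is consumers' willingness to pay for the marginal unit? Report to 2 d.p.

P = $66.86

Social marginal cost = private MC + MEC = 50.69 + 0.24x.
Set SMC = demand: 50.69 + 0.24x = 177.38 - 1.64x → x* = 67.3883.
Consumer price on the demand curve at x*: 177.38 − 1.64×67.3883 = 66.8632.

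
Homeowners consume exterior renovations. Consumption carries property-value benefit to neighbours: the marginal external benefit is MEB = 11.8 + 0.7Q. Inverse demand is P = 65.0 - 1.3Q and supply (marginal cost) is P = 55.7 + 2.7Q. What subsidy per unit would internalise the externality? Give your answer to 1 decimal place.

Social marginal benefit = demand + MEB = 76.8 - 0.6Q.
Set SMB = MC: 76.8 - 0.6Q = 55.7 + 2.7Q → Q* = 6.3939.
The Pigouvian subsidy equals MEB at Q*: 11.8 + 0.7×6.3939 = 16.2757.

subsidy = 16.3 per unit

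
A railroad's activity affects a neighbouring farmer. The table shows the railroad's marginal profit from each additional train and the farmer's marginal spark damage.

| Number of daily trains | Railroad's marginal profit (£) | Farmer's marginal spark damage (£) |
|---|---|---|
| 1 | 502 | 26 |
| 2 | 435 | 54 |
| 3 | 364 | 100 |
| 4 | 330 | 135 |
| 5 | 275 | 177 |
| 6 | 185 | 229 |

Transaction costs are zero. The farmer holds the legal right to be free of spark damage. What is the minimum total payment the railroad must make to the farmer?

Efficient level: marginal profit ≥ marginal spark damage through level 5, so k* = 5.
With the farmer holding the right, the railroad must at least compensate total damage at k*: 26 + 54 + 100 + 135 + 177 = 492.

£492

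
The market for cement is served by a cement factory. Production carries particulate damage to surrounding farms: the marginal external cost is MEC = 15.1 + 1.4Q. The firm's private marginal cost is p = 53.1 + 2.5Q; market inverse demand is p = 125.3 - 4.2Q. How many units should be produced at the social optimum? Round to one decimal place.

Q* = 7.0

Social marginal cost = private MC + MEC = 68.2 + 3.9Q.
Set SMC = demand: 68.2 + 3.9Q = 125.3 - 4.2Q → Q* = 7.0494.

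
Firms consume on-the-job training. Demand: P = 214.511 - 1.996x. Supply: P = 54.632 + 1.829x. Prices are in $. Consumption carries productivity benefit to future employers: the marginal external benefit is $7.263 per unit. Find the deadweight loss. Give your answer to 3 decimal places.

DWL = $6.896

Market equilibrium (private): 54.632 + 1.829x = 214.511 - 1.996x → x_m = 41.7984.
Social marginal benefit = demand + MEB = 221.774 - 1.996x.
Set SMB = MC: 221.774 - 1.996x = 54.632 + 1.829x → x* = 43.6973.
The welfare-loss triangle has base |x_m − x*| and height MEB(x_m) (the vertical gap between SMB and MC is zero at x* and MEB at x_m).
DWL = ½ × 1.8989 × 7.2630 = 6.8959.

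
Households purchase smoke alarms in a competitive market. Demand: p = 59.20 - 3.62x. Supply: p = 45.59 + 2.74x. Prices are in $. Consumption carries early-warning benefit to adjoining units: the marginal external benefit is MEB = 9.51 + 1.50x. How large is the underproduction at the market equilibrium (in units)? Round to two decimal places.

2.62 units

Market equilibrium (private): 45.59 + 2.74x = 59.20 - 3.62x → x_m = 2.1399.
Social marginal benefit = demand + MEB = 68.71 - 2.12x.
Set SMB = MC: 68.71 - 2.12x = 45.59 + 2.74x → x* = 4.7572.
Gap = |2.1399 − 4.7572| = 2.6173.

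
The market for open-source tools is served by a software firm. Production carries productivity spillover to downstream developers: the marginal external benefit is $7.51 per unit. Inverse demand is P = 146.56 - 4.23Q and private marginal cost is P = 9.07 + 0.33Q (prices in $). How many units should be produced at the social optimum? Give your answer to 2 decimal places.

Social marginal cost = private MC − MEB = 1.56 + 0.33Q.
Set SMC = demand: 1.56 + 0.33Q = 146.56 - 4.23Q → Q* = 31.7982.

Q* = 31.80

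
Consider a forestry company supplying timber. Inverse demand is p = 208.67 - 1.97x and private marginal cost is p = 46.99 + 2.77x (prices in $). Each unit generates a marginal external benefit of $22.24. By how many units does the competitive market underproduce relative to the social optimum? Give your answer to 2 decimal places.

4.69 units

Market equilibrium (private): 46.99 + 2.77x = 208.67 - 1.97x → x_m = 34.1097.
Social marginal cost = private MC − MEB = 24.75 + 2.77x.
Set SMC = demand: 24.75 + 2.77x = 208.67 - 1.97x → x* = 38.8017.
Gap = |34.1097 − 38.8017| = 4.6920.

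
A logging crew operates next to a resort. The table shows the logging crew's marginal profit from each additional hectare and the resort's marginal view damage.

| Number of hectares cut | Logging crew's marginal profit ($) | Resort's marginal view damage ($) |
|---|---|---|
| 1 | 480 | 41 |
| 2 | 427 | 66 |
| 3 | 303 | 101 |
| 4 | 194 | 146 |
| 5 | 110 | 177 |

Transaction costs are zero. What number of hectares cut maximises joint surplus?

4

Bargaining reaches the level where marginal profit last exceeds marginal view damage.
That holds through level 4 (194 ≥ 146) but not at 5 (110 < 177).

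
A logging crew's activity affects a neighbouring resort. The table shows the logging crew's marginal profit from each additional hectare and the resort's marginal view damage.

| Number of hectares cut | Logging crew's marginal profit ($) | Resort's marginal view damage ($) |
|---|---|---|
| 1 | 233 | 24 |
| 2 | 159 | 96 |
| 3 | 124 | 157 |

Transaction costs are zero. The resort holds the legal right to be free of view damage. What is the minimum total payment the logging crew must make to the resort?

$120

Efficient level: marginal profit ≥ marginal view damage through level 2, so k* = 2.
With the resort holding the right, the logging crew must at least compensate total damage at k*: 24 + 96 = 120.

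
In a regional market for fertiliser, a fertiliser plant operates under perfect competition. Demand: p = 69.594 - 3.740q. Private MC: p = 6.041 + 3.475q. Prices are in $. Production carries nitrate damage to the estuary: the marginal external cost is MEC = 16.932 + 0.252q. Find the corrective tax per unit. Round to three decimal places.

tax = $18.505 per unit

Social marginal cost = private MC + MEC = 22.973 + 3.727q.
Set SMC = demand: 22.973 + 3.727q = 69.594 - 3.740q → q* = 6.2436.
The Pigouvian tax equals MEC at q*: 16.932 + 0.252×6.2436 = 18.5054.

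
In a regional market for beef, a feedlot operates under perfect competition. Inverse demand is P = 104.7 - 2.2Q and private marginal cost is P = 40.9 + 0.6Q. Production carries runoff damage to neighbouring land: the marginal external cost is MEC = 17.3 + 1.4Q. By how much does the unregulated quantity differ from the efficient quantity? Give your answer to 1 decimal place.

11.7 units

Market equilibrium (private): 40.9 + 0.6Q = 104.7 - 2.2Q → Q_m = 22.7857.
Social marginal cost = private MC + MEC = 58.2 + 2.0Q.
Set SMC = demand: 58.2 + 2.0Q = 104.7 - 2.2Q → Q* = 11.0714.
Gap = |22.7857 − 11.0714| = 11.7143.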